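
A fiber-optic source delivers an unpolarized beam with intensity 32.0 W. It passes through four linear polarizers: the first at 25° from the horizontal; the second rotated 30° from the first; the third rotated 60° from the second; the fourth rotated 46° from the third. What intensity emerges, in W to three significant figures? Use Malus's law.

I ≈ 1.45 W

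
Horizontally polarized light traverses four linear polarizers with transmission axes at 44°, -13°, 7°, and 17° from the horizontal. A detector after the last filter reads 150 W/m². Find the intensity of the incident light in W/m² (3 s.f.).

I₀ ≈ 1140 W/m²

By Malus's law, I₁ = I₀ cos²(44° − 0°) = I₀ cos²(44°) = 0.5174 I₀.
I₂ = I₁ cos²(-13° − 44°) = 0.5174 I₀ · cos²(57°) = 0.1535 I₀.
I₃ = I₂ cos²(7° + 13°) = 0.1535 I₀ · cos²(20°) = 0.1355 I₀.
I₄ = I₃ cos²(17° − 7°) = 0.1355 I₀ · cos²(10°) = 0.1314 I₀.
So 150 W/m² = 0.1314 I₀, giving I₀ = 150/0.1314 = 1141 W/m².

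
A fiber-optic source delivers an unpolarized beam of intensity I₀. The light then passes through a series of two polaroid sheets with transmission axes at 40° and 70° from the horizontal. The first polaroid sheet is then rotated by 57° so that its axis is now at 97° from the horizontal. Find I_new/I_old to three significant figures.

Before rotation:
Unpolarized light through the first polarizer → I₁ = ½ I₀, now polarized at 40°.
I₂ = I₁ cos²(70° − 40°) = 0.5 I₀ · cos²(30°) = 0.375 I₀.
After rotation:
Unpolarized light through the first polarizer → I₁ = ½ I₀, now polarized at 97°.
I₂ = I₁ cos²(70° − 97°) = 0.5 I₀ · cos²(27°) = 0.3969 I₀.
Ratio = 0.3969 / 0.375 = 1.059.

I_new/I_old ≈ 1.06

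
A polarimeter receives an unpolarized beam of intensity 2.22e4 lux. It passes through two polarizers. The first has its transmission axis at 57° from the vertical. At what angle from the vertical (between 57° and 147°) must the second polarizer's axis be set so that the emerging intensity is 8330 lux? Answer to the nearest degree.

θ ≈ 87°

Unpolarized light through the first polarizer → I₁ = ½ I₀, now polarized at 57°.
Target fraction: 8330 / 2.22e4 lux = 0.3752 of I₀.
Need I₂/I₀ = 0.3752, so cos²(θ − 57°) = 0.3752 / 0.5 = 0.7505.
θ − 57° = arccos(√0.7505) = 30.0°, giving θ ≈ 57 + 30.0 = 87.0°.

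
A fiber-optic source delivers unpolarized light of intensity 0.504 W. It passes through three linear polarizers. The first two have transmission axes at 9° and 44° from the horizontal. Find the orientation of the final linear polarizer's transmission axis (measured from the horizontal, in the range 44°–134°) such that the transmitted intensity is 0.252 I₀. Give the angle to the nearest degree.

θ ≈ 74°

Unpolarized light through the first polarizer → I₁ = ½ I₀, now polarized at 9°.
I₂ = I₁ cos²(44° − 9°) = 0.5 I₀ · cos²(35°) = 0.3355 I₀.
Need I₃/I₀ = 0.252, so cos²(θ − 44°) = 0.252 / 0.3355 = 0.7511.
θ − 44° = arccos(√0.7511) = 29.9°, giving θ ≈ 44 + 29.9 = 73.9°.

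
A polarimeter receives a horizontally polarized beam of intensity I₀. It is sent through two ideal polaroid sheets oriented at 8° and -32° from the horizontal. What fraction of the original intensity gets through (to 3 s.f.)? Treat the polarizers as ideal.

≈ 0.575 I₀

I₁ = I₀ cos²(8° − 0°) = I₀ cos²(8°) = 0.9806 I₀.
I₂ = I₁ cos²(-32° − 8°) = 0.9806 I₀ · cos²(40°) = 0.5755 I₀.
Transmitted fraction = 0.5755.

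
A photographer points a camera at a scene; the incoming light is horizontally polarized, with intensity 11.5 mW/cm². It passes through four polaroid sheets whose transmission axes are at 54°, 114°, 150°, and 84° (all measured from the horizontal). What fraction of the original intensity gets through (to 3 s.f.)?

I/I₀ ≈ 0.00935

By Malus's law, I₁ = 11.5 mW/cm² · cos²(54°) = 3.973 mW/cm².
I₂ = I₁ · cos²(60°) = 3.973 · 0.25 = 0.9933 mW/cm².
I₃ = I₂ · cos²(36°) = 0.9933 · 0.6545 = 0.6501 mW/cm².
I₄ = I₃ · cos²(66°) = 0.6501 · 0.1654 = 0.1076 mW/cm².
Transmitted fraction = 0.009352.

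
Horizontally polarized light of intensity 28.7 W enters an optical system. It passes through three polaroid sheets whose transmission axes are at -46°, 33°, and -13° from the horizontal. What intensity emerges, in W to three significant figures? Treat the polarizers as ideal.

By Malus's law, I₁ = 28.7 W · cos²(46°) = 13.85 W.
I₂ = I₁ · cos²(79°) = 13.85 · 0.03641 = 0.5042 W.
I₃ = I₂ · cos²(46°) = 0.5042 · 0.4826 = 0.2433 W.

I ≈ 0.243 W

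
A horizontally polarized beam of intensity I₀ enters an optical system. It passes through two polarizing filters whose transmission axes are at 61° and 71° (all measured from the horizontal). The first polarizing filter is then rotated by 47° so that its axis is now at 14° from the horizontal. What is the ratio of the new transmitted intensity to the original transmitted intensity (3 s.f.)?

I_new/I_old ≈ 1.23

Before rotation:
By Malus's law, I₁ = I₀ cos²(61° − 0°) = I₀ cos²(61°) = 0.235 I₀.
I₂ = I₁ cos²(71° − 61°) = 0.235 I₀ · cos²(10°) = 0.228 I₀.
After rotation:
I₁ = I₀ cos²(14° − 0°) = I₀ cos²(14°) = 0.9415 I₀.
I₂ = I₁ cos²(71° − 14°) = 0.9415 I₀ · cos²(57°) = 0.2793 I₀.
Ratio = 0.2793 / 0.228 = 1.225.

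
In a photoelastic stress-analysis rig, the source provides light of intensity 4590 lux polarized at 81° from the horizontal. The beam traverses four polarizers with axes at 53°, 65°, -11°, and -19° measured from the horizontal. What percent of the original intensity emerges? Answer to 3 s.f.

≈ 4.28%

By Malus's law, I₁ = 4590 lux · cos²(28°) = 3578 lux.
I₂ = I₁ · cos²(12°) = 3578 · 0.9568 = 3424 lux.
I₃ = I₂ · cos²(76°) = 3424 · 0.05853 = 200.4 lux.
I₄ = I₃ · cos²(8°) = 200.4 · 0.9806 = 196.5 lux.
That is 4.281% of the incident intensity.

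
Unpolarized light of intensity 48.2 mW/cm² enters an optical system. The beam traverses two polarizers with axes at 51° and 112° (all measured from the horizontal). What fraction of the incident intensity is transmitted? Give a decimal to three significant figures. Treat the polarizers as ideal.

I/I₀ ≈ 0.118

Unpolarized light through the first polarizer → I₁ = 48.2 mW/cm²/2 = 24.1 mW/cm², polarized at 51°.
I₂ = I₁ · cos²(61°) = 24.1 · 0.235 = 5.664 mW/cm².
Transmitted fraction = 0.1175.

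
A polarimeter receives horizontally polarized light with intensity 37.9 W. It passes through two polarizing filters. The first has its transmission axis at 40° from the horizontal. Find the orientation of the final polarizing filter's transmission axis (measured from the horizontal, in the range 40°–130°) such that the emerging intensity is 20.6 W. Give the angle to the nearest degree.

θ ≈ 56°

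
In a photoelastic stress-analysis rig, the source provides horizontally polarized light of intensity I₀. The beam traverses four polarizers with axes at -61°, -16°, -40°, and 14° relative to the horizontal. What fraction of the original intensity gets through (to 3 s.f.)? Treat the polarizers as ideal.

≈ 0.0339 I₀

I₁ = I₀ cos²(-61° − 0°) = I₀ cos²(61°) = 0.235 I₀.
I₂ = I₁ cos²(-16° + 61°) = 0.235 I₀ · cos²(45°) = 0.1175 I₀.
I₃ = I₂ cos²(-40° + 16°) = 0.1175 I₀ · cos²(24°) = 0.09808 I₀.
I₄ = I₃ cos²(14° + 40°) = 0.09808 I₀ · cos²(54°) = 0.03389 I₀.
Transmitted fraction = 0.03389.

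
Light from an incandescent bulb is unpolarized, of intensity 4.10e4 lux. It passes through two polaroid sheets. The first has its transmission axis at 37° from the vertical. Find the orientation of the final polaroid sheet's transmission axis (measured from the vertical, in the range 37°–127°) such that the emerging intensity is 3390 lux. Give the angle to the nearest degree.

θ ≈ 103°

Unpolarized light through the first polarizer → I₁ = ½ I₀, now polarized at 37°.
Target fraction: 3390 / 4.10e4 lux = 0.08268 of I₀.
Need I₂/I₀ = 0.08268, so cos²(θ − 37°) = 0.08268 / 0.5 = 0.1654.
θ − 37° = arccos(√0.1654) = 66.0°, giving θ ≈ 37 + 66.0 = 103.0°.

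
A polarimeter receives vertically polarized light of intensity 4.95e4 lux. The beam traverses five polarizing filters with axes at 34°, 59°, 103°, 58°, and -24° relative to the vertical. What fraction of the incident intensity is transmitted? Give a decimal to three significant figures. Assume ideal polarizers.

I₁ = 4.95e4 lux · cos²(34°) = 3.402e+04 lux.
I₂ = I₁ · cos²(25°) = 3.402e+04 · 0.8214 = 2.795e+04 lux.
I₃ = I₂ · cos²(44°) = 2.795e+04 · 0.5174 = 1.446e+04 lux.
I₄ = I₃ · cos²(45°) = 1.446e+04 · 0.5 = 7230 lux.
I₅ = I₄ · cos²(82°) = 7230 · 0.01937 = 140 lux.
Transmitted fraction = 0.002829.

I/I₀ ≈ 0.00283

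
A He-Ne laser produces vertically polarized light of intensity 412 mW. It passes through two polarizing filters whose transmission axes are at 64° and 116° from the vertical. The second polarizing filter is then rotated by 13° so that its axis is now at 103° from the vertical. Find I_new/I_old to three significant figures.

I_new/I_old ≈ 1.59

Before rotation:
I₁ = I₀ cos²(64° − 0°) = I₀ cos²(64°) = 0.1922 I₀.
I₂ = I₁ cos²(116° − 64°) = 0.1922 I₀ · cos²(52°) = 0.07284 I₀.
After rotation:
I₁ = I₀ cos²(64° − 0°) = I₀ cos²(64°) = 0.1922 I₀.
I₂ = I₁ cos²(103° − 64°) = 0.1922 I₀ · cos²(39°) = 0.1161 I₀.
Ratio = 0.1161 / 0.07284 = 1.593.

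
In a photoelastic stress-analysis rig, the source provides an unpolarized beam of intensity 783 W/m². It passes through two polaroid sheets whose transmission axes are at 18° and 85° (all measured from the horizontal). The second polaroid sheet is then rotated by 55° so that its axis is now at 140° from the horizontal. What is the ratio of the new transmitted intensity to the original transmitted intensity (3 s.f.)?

Before rotation:
Unpolarized light through the first polarizer → I₁ = ½ I₀, now polarized at 18°.
I₂ = I₁ cos²(85° − 18°) = 0.5 I₀ · cos²(67°) = 0.07634 I₀.
After rotation:
Unpolarized light through the first polarizer → I₁ = ½ I₀, now polarized at 18°.
Angle between axes 1 and 2: 58°. I₂ = 0.5 I₀ · cos²(58°) = 0.1404 I₀.
Ratio = 0.1404 / 0.07634 = 1.839.

I_new/I_old ≈ 1.84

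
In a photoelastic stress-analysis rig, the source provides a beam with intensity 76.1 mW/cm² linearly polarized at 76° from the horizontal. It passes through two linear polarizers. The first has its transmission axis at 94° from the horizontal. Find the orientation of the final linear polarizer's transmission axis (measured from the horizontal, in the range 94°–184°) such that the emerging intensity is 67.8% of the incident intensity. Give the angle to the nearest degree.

θ ≈ 124°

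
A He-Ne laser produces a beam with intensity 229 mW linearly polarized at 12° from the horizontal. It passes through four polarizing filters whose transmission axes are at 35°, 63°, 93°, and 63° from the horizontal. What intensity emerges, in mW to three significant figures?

I ≈ 85.1 mW

I₁ = 229 mW · cos²(23°) = 194 mW.
I₂ = I₁ · cos²(28°) = 194 · 0.7796 = 151.3 mW.
I₃ = I₂ · cos²(30°) = 151.3 · 0.75 = 113.5 mW.
I₄ = I₃ · cos²(30°) = 113.5 · 0.75 = 85.09 mW.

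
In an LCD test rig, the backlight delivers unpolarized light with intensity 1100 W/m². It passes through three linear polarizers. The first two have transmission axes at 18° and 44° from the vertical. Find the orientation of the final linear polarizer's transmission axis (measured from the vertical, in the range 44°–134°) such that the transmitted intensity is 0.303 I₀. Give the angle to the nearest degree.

θ ≈ 74°

Unpolarized light through the first polarizer → I₁ = ½ I₀, now polarized at 18°.
I₂ = I₁ cos²(44° − 18°) = 0.5 I₀ · cos²(26°) = 0.4039 I₀.
Need I₃/I₀ = 0.303, so cos²(θ − 44°) = 0.303 / 0.4039 = 0.7502.
θ − 44° = arccos(√0.7502) = 30.0°, giving θ ≈ 44 + 30.0 = 74.0°.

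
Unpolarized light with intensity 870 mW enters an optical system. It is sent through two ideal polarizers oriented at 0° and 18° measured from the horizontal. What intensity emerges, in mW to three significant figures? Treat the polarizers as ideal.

I ≈ 393 mW

Unpolarized light through the first polarizer → I₁ = 870 mW/2 = 435 mW, polarized at 0°.
I₂ = I₁ · cos²(18°) = 435 · 0.9045 = 393.5 mW.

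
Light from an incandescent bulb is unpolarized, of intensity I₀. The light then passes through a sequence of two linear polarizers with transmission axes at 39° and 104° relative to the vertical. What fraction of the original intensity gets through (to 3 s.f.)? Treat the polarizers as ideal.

Unpolarized light through the first polarizer → I₁ = ½ I₀, now polarized at 39°.
I₂ = I₁ cos²(104° − 39°) = 0.5 I₀ · cos²(65°) = 0.0893 I₀.
Transmitted fraction = 0.0893.

≈ 0.0893 I₀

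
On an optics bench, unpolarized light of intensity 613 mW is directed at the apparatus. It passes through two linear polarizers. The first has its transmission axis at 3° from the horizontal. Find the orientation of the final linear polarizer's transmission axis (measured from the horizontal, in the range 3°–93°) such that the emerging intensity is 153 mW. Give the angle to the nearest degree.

θ ≈ 48°

Unpolarized light through the first polarizer → I₁ = ½ I₀, now polarized at 3°.
Target fraction: 153 / 613 mW = 0.2496 of I₀.
Need I₂/I₀ = 0.2496, so cos²(θ − 3°) = 0.2496 / 0.5 = 0.4992.
θ − 3° = arccos(√0.4992) = 45.0°, giving θ ≈ 3 + 45.0 = 48.0°.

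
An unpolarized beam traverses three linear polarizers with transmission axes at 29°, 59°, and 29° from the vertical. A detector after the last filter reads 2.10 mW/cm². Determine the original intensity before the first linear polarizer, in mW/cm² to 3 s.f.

I₀ ≈ 7.47 mW/cm²

Unpolarized light through the first polarizer → I₁ = ½ I₀, now polarized at 29°.
I₂ = I₁ cos²(59° − 29°) = 0.5 I₀ · cos²(30°) = 0.375 I₀.
I₃ = I₂ cos²(29° − 59°) = 0.375 I₀ · cos²(30°) = 0.2813 I₀.
So 2.10 mW/cm² = 0.2813 I₀, giving I₀ = 2.10/0.2813 = 7.467 mW/cm².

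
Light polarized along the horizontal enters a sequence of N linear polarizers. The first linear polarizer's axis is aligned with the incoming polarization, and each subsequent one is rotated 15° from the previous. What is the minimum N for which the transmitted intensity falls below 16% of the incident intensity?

N = 28

First polarizer is aligned with the polarization: full transmission.
Each further stage multiplies by cos²(15°) = 0.933.
After N polarizers: T = 0.933^(N−1). Require T < 0.16 ⇒ N−1 > ln(0.16)/ln(0.933) = 26.43, so N−1 ≥ 27 and N = 28.
Check: N=28 gives T = 0.1538 < 0.16; N=27 gives T = 0.1648.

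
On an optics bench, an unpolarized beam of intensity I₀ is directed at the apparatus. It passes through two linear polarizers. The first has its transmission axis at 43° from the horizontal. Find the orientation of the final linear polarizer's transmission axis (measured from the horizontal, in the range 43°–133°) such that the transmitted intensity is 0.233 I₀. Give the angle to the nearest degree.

θ ≈ 90°

Unpolarized light through the first polarizer → I₁ = ½ I₀, now polarized at 43°.
Need I₂/I₀ = 0.233, so cos²(θ − 43°) = 0.233 / 0.5 = 0.466.
θ − 43° = arccos(√0.466) = 46.9°, giving θ ≈ 43 + 46.9 = 89.9°.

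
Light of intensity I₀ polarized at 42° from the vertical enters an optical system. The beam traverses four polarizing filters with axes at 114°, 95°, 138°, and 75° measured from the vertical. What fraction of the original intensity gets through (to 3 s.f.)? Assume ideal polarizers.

≈ 0.00941 I₀

By Malus's law, I₁ = I₀ cos²(114° − 42°) = I₀ cos²(72°) = 0.09549 I₀.
I₂ = I₁ cos²(95° − 114°) = 0.09549 I₀ · cos²(19°) = 0.08537 I₀.
I₃ = I₂ cos²(138° − 95°) = 0.08537 I₀ · cos²(43°) = 0.04566 I₀.
I₄ = I₃ cos²(75° − 138°) = 0.04566 I₀ · cos²(63°) = 0.009411 I₀.
Transmitted fraction = 0.009411.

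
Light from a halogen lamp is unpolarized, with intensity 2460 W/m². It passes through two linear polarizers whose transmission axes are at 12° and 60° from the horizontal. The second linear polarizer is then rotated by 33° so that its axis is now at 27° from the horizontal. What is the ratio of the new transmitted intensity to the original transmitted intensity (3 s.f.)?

Before rotation:
Unpolarized light through the first polarizer → I₁ = ½ I₀, now polarized at 12°.
I₂ = I₁ cos²(60° − 12°) = 0.5 I₀ · cos²(48°) = 0.2239 I₀.
After rotation:
Unpolarized light through the first polarizer → I₁ = ½ I₀, now polarized at 12°.
I₂ = I₁ cos²(27° − 12°) = 0.5 I₀ · cos²(15°) = 0.4665 I₀.
Ratio = 0.4665 / 0.2239 = 2.084.

I_new/I_old ≈ 2.08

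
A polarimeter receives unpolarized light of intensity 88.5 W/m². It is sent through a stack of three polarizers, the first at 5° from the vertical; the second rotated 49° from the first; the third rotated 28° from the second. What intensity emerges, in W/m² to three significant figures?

I ≈ 14.8 W/m²

Unpolarized light through the first polarizer → I₁ = 88.5 W/m²/2 = 44.25 W/m², polarized at 5°.
I₂ = I₁ · cos²(49°) = 44.25 · 0.4304 = 19.05 W/m².
I₃ = I₂ · cos²(28°) = 19.05 · 0.7796 = 14.85 W/m².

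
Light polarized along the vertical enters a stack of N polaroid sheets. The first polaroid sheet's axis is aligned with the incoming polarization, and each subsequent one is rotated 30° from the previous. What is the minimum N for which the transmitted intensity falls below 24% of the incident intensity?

N = 6

First polarizer is aligned with the polarization: full transmission.
Each further stage multiplies by cos²(30°) = 0.75.
After N polarizers: T = 0.75^(N−1). Require T < 0.24 ⇒ N−1 > ln(0.24)/ln(0.75) = 4.96, so N−1 ≥ 5 and N = 6.
Check: N=6 gives T = 0.2373 < 0.24; N=5 gives T = 0.3164.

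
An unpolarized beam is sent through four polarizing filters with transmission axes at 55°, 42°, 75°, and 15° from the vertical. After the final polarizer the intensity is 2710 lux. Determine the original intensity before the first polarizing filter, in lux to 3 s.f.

I₀ ≈ 3.25e4 lux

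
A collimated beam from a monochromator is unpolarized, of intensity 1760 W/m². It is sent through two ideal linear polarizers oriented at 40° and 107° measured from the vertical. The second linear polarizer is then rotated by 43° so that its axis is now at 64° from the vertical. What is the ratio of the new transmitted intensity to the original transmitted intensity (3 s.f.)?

I_new/I_old ≈ 5.47

Before rotation:
Unpolarized light through the first polarizer → I₁ = ½ I₀, now polarized at 40°.
I₂ = I₁ cos²(107° − 40°) = 0.5 I₀ · cos²(67°) = 0.07634 I₀.
After rotation:
Unpolarized light through the first polarizer → I₁ = ½ I₀, now polarized at 40°.
I₂ = I₁ cos²(64° − 40°) = 0.5 I₀ · cos²(24°) = 0.4173 I₀.
Ratio = 0.4173 / 0.07634 = 5.466.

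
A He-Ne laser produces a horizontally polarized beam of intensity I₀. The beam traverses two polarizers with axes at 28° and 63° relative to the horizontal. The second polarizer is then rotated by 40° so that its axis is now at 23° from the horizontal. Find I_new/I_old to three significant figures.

I_new/I_old ≈ 1.48

Before rotation:
I₁ = I₀ cos²(28° − 0°) = I₀ cos²(28°) = 0.7796 I₀.
I₂ = I₁ cos²(63° − 28°) = 0.7796 I₀ · cos²(35°) = 0.5231 I₀.
After rotation:
I₁ = I₀ cos²(28° − 0°) = I₀ cos²(28°) = 0.7796 I₀.
I₂ = I₁ cos²(23° − 28°) = 0.7796 I₀ · cos²(5°) = 0.7737 I₀.
Ratio = 0.7737 / 0.5231 = 1.479.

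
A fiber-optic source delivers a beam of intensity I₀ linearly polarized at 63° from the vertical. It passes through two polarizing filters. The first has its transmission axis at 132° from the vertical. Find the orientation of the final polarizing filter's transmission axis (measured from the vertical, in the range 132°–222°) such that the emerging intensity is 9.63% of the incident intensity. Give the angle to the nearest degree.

θ ≈ 162°

I₁ = I₀ cos²(132° − 63°) = I₀ cos²(69°) = 0.1284 I₀.
Need I₂/I₀ = 0.0963, so cos²(θ − 132°) = 0.0963 / 0.1284 = 0.7498.
θ − 132° = arccos(√0.7498) = 30.0°, giving θ ≈ 132 + 30.0 = 162.0°.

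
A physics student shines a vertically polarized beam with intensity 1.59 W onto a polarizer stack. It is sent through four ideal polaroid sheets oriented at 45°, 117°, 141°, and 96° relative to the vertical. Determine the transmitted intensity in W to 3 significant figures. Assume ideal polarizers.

I ≈ 0.0317 W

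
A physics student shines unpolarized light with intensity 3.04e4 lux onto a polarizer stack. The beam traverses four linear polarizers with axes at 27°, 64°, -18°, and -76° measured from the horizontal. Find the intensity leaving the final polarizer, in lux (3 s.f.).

I ≈ 52.7 lux

Unpolarized light through the first polarizer → I₁ = 3.04e4 lux/2 = 1.52e+04 lux, polarized at 27°.
I₂ = I₁ · cos²(37°) = 1.52e+04 · 0.6378 = 9695 lux.
I₃ = I₂ · cos²(82°) = 9695 · 0.01937 = 187.8 lux.
I₄ = I₃ · cos²(58°) = 187.8 · 0.2808 = 52.73 lux.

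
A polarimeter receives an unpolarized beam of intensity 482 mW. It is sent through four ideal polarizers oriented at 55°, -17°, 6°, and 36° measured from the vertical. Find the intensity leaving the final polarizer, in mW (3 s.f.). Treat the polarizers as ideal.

Unpolarized light through the first polarizer → I₁ = 482 mW/2 = 241 mW, polarized at 55°.
I₂ = I₁ · cos²(72°) = 241 · 0.09549 = 23.01 mW.
I₃ = I₂ · cos²(23°) = 23.01 · 0.8473 = 19.5 mW.
I₄ = I₃ · cos²(30°) = 19.5 · 0.75 = 14.62 mW.

I ≈ 14.6 mW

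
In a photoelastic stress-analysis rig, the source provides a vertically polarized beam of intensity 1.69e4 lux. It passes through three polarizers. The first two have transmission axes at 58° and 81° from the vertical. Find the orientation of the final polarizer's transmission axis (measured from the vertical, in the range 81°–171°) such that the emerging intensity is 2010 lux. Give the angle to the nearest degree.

I₁ = I₀ cos²(58° − 0°) = I₀ cos²(58°) = 0.2808 I₀.
I₂ = I₁ cos²(81° − 58°) = 0.2808 I₀ · cos²(23°) = 0.2379 I₀.
Target fraction: 2010 / 1.69e4 lux = 0.1189 of I₀.
Need I₃/I₀ = 0.1189, so cos²(θ − 81°) = 0.1189 / 0.2379 = 0.4998.
θ − 81° = arccos(√0.4998) = 45.0°, giving θ ≈ 81 + 45.0 = 126.0°.

θ ≈ 126°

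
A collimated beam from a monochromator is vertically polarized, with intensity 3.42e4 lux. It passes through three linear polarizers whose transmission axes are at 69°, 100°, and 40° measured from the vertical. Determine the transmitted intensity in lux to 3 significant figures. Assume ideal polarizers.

I₁ = 3.42e4 lux · cos²(69°) = 4392 lux.
I₂ = I₁ · cos²(31°) = 4392 · 0.7347 = 3227 lux.
I₃ = I₂ · cos²(60°) = 3227 · 0.25 = 806.8 lux.

I ≈ 807 lux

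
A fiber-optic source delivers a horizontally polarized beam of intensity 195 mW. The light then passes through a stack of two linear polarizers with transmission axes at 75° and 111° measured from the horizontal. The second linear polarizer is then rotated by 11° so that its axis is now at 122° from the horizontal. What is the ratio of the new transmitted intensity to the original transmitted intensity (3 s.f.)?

I_new/I_old ≈ 0.711

Before rotation:
By Malus's law, I₁ = I₀ cos²(75° − 0°) = I₀ cos²(75°) = 0.06699 I₀.
I₂ = I₁ cos²(111° − 75°) = 0.06699 I₀ · cos²(36°) = 0.04384 I₀.
After rotation:
I₁ = I₀ cos²(75° − 0°) = I₀ cos²(75°) = 0.06699 I₀.
I₂ = I₁ cos²(122° − 75°) = 0.06699 I₀ · cos²(47°) = 0.03116 I₀.
Ratio = 0.03116 / 0.04384 = 0.7106.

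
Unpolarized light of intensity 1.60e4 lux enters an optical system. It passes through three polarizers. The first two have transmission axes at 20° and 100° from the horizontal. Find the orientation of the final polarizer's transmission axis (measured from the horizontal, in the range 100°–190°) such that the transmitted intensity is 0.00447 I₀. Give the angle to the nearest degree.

θ ≈ 157°

Unpolarized light through the first polarizer → I₁ = ½ I₀, now polarized at 20°.
I₂ = I₁ cos²(100° − 20°) = 0.5 I₀ · cos²(80°) = 0.01508 I₀.
Need I₃/I₀ = 0.00447, so cos²(θ − 100°) = 0.00447 / 0.01508 = 0.2965.
θ − 100° = arccos(√0.2965) = 57.0°, giving θ ≈ 100 + 57.0 = 157.0°.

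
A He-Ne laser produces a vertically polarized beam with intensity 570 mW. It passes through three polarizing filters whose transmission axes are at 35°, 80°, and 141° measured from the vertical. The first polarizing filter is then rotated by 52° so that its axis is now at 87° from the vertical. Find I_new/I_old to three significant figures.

Before rotation:
By Malus's law, I₁ = I₀ cos²(35° − 0°) = I₀ cos²(35°) = 0.671 I₀.
I₂ = I₁ cos²(80° − 35°) = 0.671 I₀ · cos²(45°) = 0.3355 I₀.
I₃ = I₂ cos²(141° − 80°) = 0.3355 I₀ · cos²(61°) = 0.07886 I₀.
After rotation:
I₁ = I₀ cos²(87° − 0°) = I₀ cos²(87°) = 0.002739 I₀.
I₂ = I₁ cos²(80° − 87°) = 0.002739 I₀ · cos²(7°) = 0.002698 I₀.
I₃ = I₂ cos²(141° − 80°) = 0.002698 I₀ · cos²(61°) = 0.0006342 I₀.
Ratio = 0.0006342 / 0.07886 = 0.008043.

I_new/I_old ≈ 0.00804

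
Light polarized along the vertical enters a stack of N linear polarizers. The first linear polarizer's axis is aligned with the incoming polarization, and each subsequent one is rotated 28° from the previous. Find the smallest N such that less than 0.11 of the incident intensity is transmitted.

N = 10

First polarizer is aligned with the polarization: full transmission.
Each further stage multiplies by cos²(28°) = 0.7796.
After N polarizers: T = 0.7796^(N−1). Require T < 0.11 ⇒ N−1 > ln(0.11)/ln(0.7796) = 8.87, so N−1 ≥ 9 and N = 10.
Check: N=10 gives T = 0.1064 < 0.11; N=9 gives T = 0.1364.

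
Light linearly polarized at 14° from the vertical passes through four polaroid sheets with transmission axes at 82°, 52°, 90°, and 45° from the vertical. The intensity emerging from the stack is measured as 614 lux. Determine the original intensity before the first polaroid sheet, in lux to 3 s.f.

By Malus's law, I₁ = I₀ cos²(82° − 14°) = I₀ cos²(68°) = 0.1403 I₀.
I₂ = I₁ cos²(52° − 82°) = 0.1403 I₀ · cos²(30°) = 0.1052 I₀.
I₃ = I₂ cos²(90° − 52°) = 0.1052 I₀ · cos²(38°) = 0.06535 I₀.
I₄ = I₃ cos²(45° − 90°) = 0.06535 I₀ · cos²(45°) = 0.03268 I₀.
So 614 lux = 0.03268 I₀, giving I₀ = 614/0.03268 = 1.879e+04 lux.

I₀ ≈ 1.88e4 lux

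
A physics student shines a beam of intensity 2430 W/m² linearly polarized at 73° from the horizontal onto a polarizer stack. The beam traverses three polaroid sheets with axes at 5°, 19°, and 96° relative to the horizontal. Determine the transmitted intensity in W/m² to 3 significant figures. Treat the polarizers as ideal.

I ≈ 16.2 W/m²

I₁ = 2430 W/m² · cos²(68°) = 341 W/m².
I₂ = I₁ · cos²(14°) = 341 · 0.9415 = 321 W/m².
I₃ = I₂ · cos²(77°) = 321 · 0.0506 = 16.25 W/m².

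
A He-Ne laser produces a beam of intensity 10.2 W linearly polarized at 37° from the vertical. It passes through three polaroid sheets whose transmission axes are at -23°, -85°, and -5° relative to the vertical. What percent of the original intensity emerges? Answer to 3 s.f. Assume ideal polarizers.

≈ 0.166%

I₁ = 10.2 W · cos²(60°) = 2.55 W.
I₂ = I₁ · cos²(62°) = 2.55 · 0.2204 = 0.562 W.
I₃ = I₂ · cos²(80°) = 0.562 · 0.03015 = 0.01695 W.
That is 0.1661% of the incident intensity.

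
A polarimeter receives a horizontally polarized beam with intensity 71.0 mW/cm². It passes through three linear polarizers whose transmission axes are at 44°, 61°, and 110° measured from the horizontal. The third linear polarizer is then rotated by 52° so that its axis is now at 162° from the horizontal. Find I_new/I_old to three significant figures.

Before rotation:
I₁ = I₀ cos²(44° − 0°) = I₀ cos²(44°) = 0.5174 I₀.
I₂ = I₁ cos²(61° − 44°) = 0.5174 I₀ · cos²(17°) = 0.4732 I₀.
I₃ = I₂ cos²(110° − 61°) = 0.4732 I₀ · cos²(49°) = 0.2037 I₀.
After rotation:
I₁ = I₀ cos²(44° − 0°) = I₀ cos²(44°) = 0.5174 I₀.
I₂ = I₁ cos²(61° − 44°) = 0.5174 I₀ · cos²(17°) = 0.4732 I₀.
Angle between axes 2 and 3: 79°. I₃ = 0.4732 I₀ · cos²(79°) = 0.01723 I₀.
Ratio = 0.01723 / 0.2037 = 0.08459.

I_new/I_old ≈ 0.0846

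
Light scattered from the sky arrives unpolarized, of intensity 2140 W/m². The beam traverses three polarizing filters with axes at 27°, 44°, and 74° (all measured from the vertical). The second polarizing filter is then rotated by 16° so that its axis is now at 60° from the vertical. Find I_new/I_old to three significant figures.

Before rotation:
Unpolarized light through the first polarizer → I₁ = ½ I₀, now polarized at 27°.
I₂ = I₁ cos²(44° − 27°) = 0.5 I₀ · cos²(17°) = 0.4573 I₀.
I₃ = I₂ cos²(74° − 44°) = 0.4573 I₀ · cos²(30°) = 0.3429 I₀.
After rotation:
Unpolarized light through the first polarizer → I₁ = ½ I₀, now polarized at 27°.
I₂ = I₁ cos²(60° − 27°) = 0.5 I₀ · cos²(33°) = 0.3517 I₀.
I₃ = I₂ cos²(74° − 60°) = 0.3517 I₀ · cos²(14°) = 0.3311 I₀.
Ratio = 0.3311 / 0.3429 = 0.9655.

I_new/I_old ≈ 0.965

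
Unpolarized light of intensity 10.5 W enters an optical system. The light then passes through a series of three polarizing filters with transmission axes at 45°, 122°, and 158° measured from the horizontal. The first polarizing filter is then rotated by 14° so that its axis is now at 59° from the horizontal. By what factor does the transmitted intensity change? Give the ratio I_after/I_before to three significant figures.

I_new/I_old ≈ 4.07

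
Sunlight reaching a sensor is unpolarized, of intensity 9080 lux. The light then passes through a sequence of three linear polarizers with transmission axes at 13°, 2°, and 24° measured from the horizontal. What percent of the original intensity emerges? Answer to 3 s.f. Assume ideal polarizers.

≈ 41.4%

Unpolarized light through the first polarizer → I₁ = 9080 lux/2 = 4540 lux, polarized at 13°.
I₂ = I₁ · cos²(11°) = 4540 · 0.9636 = 4375 lux.
I₃ = I₂ · cos²(22°) = 4375 · 0.8597 = 3761 lux.
That is 41.42% of the incident intensity.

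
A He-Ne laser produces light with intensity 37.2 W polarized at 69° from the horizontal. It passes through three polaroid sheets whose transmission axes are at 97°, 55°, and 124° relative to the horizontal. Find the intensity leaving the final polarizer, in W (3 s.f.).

I ≈ 2.06 W

I₁ = 37.2 W · cos²(28°) = 29 W.
I₂ = I₁ · cos²(42°) = 29 · 0.5523 = 16.02 W.
I₃ = I₂ · cos²(69°) = 16.02 · 0.1284 = 2.057 W.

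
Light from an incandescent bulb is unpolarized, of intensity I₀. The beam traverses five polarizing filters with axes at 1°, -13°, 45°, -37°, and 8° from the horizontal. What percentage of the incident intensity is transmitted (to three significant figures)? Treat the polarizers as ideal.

Unpolarized light through the first polarizer → I₁ = ½ I₀, now polarized at 1°.
I₂ = I₁ cos²(-13° − 1°) = 0.5 I₀ · cos²(14°) = 0.4707 I₀.
I₃ = I₂ cos²(45° + 13°) = 0.4707 I₀ · cos²(58°) = 0.1322 I₀.
I₄ = I₃ cos²(-37° − 45°) = 0.1322 I₀ · cos²(82°) = 0.00256 I₀.
I₅ = I₄ cos²(8° + 37°) = 0.00256 I₀ · cos²(45°) = 0.00128 I₀.
That is 0.128% of the incident intensity.

≈ 0.128%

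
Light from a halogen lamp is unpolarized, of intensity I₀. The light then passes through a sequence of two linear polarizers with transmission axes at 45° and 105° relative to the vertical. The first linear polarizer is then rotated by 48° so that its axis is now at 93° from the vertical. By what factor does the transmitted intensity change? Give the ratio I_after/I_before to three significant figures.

I_new/I_old ≈ 3.83

Before rotation:
Unpolarized light through the first polarizer → I₁ = ½ I₀, now polarized at 45°.
I₂ = I₁ cos²(105° − 45°) = 0.5 I₀ · cos²(60°) = 0.125 I₀.
After rotation:
Unpolarized light through the first polarizer → I₁ = ½ I₀, now polarized at 93°.
I₂ = I₁ cos²(105° − 93°) = 0.5 I₀ · cos²(12°) = 0.4784 I₀.
Ratio = 0.4784 / 0.125 = 3.827.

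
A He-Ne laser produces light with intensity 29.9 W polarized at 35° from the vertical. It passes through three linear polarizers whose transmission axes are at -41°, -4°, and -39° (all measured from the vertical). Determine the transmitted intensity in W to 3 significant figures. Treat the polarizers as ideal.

I ≈ 0.749 W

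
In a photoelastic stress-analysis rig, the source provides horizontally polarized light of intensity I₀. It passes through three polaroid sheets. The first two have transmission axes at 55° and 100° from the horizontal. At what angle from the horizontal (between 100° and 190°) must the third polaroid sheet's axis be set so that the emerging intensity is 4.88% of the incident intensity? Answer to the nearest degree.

θ ≈ 157°

I₁ = I₀ cos²(55° − 0°) = I₀ cos²(55°) = 0.329 I₀.
I₂ = I₁ cos²(100° − 55°) = 0.329 I₀ · cos²(45°) = 0.1645 I₀.
Need I₃/I₀ = 0.0488, so cos²(θ − 100°) = 0.0488 / 0.1645 = 0.2967.
θ − 100° = arccos(√0.2967) = 57.0°, giving θ ≈ 100 + 57.0 = 157.0°.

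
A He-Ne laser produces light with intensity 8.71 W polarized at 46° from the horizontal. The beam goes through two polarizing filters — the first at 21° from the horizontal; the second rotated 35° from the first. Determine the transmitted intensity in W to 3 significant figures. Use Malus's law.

I ≈ 4.80 W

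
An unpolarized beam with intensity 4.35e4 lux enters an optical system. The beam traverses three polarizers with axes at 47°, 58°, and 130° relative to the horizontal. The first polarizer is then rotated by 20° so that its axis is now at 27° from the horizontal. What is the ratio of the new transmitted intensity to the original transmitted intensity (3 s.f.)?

Before rotation:
Unpolarized light through the first polarizer → I₁ = ½ I₀, now polarized at 47°.
I₂ = I₁ cos²(58° − 47°) = 0.5 I₀ · cos²(11°) = 0.4818 I₀.
I₃ = I₂ cos²(130° − 58°) = 0.4818 I₀ · cos²(72°) = 0.04601 I₀.
After rotation:
Unpolarized light through the first polarizer → I₁ = ½ I₀, now polarized at 27°.
I₂ = I₁ cos²(58° − 27°) = 0.5 I₀ · cos²(31°) = 0.3674 I₀.
I₃ = I₂ cos²(130° − 58°) = 0.3674 I₀ · cos²(72°) = 0.03508 I₀.
Ratio = 0.03508 / 0.04601 = 0.7625.

I_new/I_old ≈ 0.762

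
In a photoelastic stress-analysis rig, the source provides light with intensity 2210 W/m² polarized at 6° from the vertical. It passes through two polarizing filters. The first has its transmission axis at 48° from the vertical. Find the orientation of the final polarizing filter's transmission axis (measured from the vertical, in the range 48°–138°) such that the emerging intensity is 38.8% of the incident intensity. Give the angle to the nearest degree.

θ ≈ 81°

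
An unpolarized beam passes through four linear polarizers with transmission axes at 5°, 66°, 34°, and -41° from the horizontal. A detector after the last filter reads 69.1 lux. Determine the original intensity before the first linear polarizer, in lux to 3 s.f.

I₀ ≈ 1.22e4 lux

Unpolarized light through the first polarizer → I₁ = ½ I₀, now polarized at 5°.
I₂ = I₁ cos²(66° − 5°) = 0.5 I₀ · cos²(61°) = 0.1175 I₀.
I₃ = I₂ cos²(34° − 66°) = 0.1175 I₀ · cos²(32°) = 0.08452 I₀.
I₄ = I₃ cos²(-41° − 34°) = 0.08452 I₀ · cos²(75°) = 0.005662 I₀.
So 69.1 lux = 0.005662 I₀, giving I₀ = 69.1/0.005662 = 1.22e+04 lux.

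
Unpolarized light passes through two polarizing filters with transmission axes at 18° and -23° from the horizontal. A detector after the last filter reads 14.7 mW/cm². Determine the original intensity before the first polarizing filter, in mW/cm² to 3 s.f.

Unpolarized light through the first polarizer → I₁ = ½ I₀, now polarized at 18°.
I₂ = I₁ cos²(-23° − 18°) = 0.5 I₀ · cos²(41°) = 0.2848 I₀.
So 14.7 mW/cm² = 0.2848 I₀, giving I₀ = 14.7/0.2848 = 51.62 mW/cm².

I₀ ≈ 51.6 mW/cm²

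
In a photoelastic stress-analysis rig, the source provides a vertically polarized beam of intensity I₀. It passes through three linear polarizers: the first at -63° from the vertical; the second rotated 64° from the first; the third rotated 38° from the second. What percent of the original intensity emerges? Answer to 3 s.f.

I₁ = I₀ cos²(-63° − 0°) = I₀ cos²(63°) = 0.2061 I₀.
I₂ = I₁ cos²(64°) = 0.2061 · 0.1922 I₀ = 0.03961 I₀.
I₃ = I₂ cos²(38°) = 0.03961 · 0.621 I₀ = 0.02459 I₀.
That is 2.459% of the incident intensity.

≈ 2.46%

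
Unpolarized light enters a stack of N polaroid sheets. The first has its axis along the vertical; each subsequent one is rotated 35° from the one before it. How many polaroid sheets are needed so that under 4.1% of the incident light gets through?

N = 8

First polarizer halves the unpolarized light: factor 1/2.
Each further stage multiplies by cos²(35°) = 0.671.
After N polarizers: T = 0.5·0.671^(N−1). Require T < 0.041 ⇒ N−1 > ln(0.041/0.5)/ln(0.671) = 6.27, so N−1 ≥ 7 and N = 8.
Check: N=8 gives T = 0.03062 < 0.041; N=7 gives T = 0.04564.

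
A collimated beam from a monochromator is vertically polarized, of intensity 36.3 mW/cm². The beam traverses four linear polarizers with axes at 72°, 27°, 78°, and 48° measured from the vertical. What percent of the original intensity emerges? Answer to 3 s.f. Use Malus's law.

By Malus's law, I₁ = 36.3 mW/cm² · cos²(72°) = 3.466 mW/cm².
I₂ = I₁ · cos²(45°) = 3.466 · 0.5 = 1.733 mW/cm².
I₃ = I₂ · cos²(51°) = 1.733 · 0.396 = 0.6864 mW/cm².
I₄ = I₃ · cos²(30°) = 0.6864 · 0.75 = 0.5148 mW/cm².
That is 1.418% of the incident intensity.

≈ 1.42%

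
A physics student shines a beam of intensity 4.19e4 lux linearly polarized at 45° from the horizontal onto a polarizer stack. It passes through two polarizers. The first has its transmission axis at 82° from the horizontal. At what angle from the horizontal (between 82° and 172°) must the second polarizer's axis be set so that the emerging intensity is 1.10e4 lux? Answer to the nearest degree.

I₁ = I₀ cos²(82° − 45°) = I₀ cos²(37°) = 0.6378 I₀.
Target fraction: 1.10e4 / 4.19e4 lux = 0.2625 of I₀.
Need I₂/I₀ = 0.2625, so cos²(θ − 82°) = 0.2625 / 0.6378 = 0.4116.
θ − 82° = arccos(√0.4116) = 50.1°, giving θ ≈ 82 + 50.1 = 132.1°.

θ ≈ 132°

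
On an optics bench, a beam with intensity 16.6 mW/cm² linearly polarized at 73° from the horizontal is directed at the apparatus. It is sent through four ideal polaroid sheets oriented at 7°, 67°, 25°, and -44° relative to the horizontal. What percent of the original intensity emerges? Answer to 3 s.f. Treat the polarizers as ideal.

≈ 0.293%

By Malus's law, I₁ = 16.6 mW/cm² · cos²(66°) = 2.746 mW/cm².
I₂ = I₁ · cos²(60°) = 2.746 · 0.25 = 0.6866 mW/cm².
I₃ = I₂ · cos²(42°) = 0.6866 · 0.5523 = 0.3792 mW/cm².
I₄ = I₃ · cos²(69°) = 0.3792 · 0.1284 = 0.04869 mW/cm².
That is 0.2933% of the incident intensity.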